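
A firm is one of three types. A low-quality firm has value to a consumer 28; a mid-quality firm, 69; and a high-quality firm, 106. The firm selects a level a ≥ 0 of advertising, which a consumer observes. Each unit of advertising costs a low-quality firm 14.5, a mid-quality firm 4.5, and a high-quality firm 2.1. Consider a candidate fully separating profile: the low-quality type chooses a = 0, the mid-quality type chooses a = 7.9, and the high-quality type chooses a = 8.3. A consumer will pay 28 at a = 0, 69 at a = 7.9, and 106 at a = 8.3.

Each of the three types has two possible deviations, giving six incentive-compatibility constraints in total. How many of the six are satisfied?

Low-quality (own payoff 28): to a=7.9 gives 69 − 14.5×7.9 = -45.55 → no gain ✓; to a=8.3 gives 106 − 14.5×8.3 = -14.35 → no gain ✓.
High-quality (own payoff 106 − 2.1×8.3 = 88.57): to a=0 gives 28 → no gain ✓; to a=7.9 gives 69 − 2.1×7.9 = 52.41 → no gain ✓.
Mid-quality (own payoff 69 − 4.5×7.9 = 33.45): to a=0 gives 28 → no gain ✓; to a=8.3 gives 106 − 4.5×8.3 = 68.65 → profitable ✗.
5 of the 6 constraints hold; not an equilibrium.

5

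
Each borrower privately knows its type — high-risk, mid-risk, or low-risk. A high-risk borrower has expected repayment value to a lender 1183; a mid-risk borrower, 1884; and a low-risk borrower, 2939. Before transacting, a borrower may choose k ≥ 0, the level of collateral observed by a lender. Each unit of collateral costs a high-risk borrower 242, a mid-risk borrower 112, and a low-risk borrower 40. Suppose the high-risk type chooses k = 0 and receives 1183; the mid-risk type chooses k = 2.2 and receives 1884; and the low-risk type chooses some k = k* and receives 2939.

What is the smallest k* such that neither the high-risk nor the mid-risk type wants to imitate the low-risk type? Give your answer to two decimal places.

High-risk type (on-path payoff 1183) won't mimic when 1183 ≥ 2939 − 242·k*, i.e. k* ≥ 7.26.
Mid-risk type (on-path payoff 1884 − 112×2.2 = 1637.6) won't mimic when 1637.6 ≥ 2939 − 112·k*, i.e. k* ≥ 11.62.
Both must hold, so k* = max(7.26, 11.62) = 11.62. The mid-risk type's constraint binds.

11.62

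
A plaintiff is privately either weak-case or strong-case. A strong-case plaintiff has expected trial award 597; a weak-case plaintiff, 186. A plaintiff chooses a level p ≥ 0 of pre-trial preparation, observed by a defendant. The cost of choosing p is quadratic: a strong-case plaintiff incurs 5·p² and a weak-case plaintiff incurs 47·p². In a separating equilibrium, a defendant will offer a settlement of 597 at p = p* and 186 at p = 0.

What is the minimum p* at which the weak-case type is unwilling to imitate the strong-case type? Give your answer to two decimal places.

The weak-case type at p = 0 receives 186; imitating at p* yields 597 − 47·p*².
Indifference: 186 = 597 − 47·p*², so p*² = (597 − 186) / 47 ≈ 8.7447.
p* = √8.7447 ≈ 2.96.

2.96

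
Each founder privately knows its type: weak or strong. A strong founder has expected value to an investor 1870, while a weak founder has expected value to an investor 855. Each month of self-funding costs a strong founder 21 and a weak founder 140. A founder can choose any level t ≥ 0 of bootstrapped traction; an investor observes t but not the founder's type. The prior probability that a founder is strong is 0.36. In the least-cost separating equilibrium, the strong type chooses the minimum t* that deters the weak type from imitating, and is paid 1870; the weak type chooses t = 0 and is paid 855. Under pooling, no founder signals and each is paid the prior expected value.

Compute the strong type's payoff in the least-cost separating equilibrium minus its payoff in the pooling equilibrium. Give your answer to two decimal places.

497.35

Least-cost separating signal: t* solves 855 = 1870 − 140·t*, so t* = (1870 − 855)/140 = 7.25.
Strong type's separating payoff: 1870 − 21 × t* = 1870 − 21 × (1870 − 855)/140 = 1870 − 21315/140 = 1717.75.
Pooling payoff: 0.36 × 1870 + 0.64 × 855 = 1220.4.
Difference: 1717.75 − 1220.4 = 497.35.
The strong type prefers to separate.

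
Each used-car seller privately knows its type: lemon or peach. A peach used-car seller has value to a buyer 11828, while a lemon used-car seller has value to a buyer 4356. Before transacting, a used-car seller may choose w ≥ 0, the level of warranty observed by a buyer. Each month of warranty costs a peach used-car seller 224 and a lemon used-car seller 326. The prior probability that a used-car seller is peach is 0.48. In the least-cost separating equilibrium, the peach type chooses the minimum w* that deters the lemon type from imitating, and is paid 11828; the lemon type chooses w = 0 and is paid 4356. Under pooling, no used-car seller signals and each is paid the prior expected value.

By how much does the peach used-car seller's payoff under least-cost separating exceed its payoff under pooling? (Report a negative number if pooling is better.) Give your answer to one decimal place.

Least-cost separating signal: w* solves 4356 = 11828 − 326·w*, so w* = (11828 − 4356)/326 ≈ 22.9202.
Peach type's separating payoff: 11828 − 224 × w* = 11828 − 224 × (11828 − 4356)/326 = 11828 − 1673728/326 ≈ 6693.865.
Pooling payoff: 0.48 × 11828 + 0.52 × 4356 = 7942.56.
Difference: 6693.865 − 7942.56 = -1248.695, i.e. -1248.7 to one decimal place.
The peach type would prefer the pooling outcome.

-1248.7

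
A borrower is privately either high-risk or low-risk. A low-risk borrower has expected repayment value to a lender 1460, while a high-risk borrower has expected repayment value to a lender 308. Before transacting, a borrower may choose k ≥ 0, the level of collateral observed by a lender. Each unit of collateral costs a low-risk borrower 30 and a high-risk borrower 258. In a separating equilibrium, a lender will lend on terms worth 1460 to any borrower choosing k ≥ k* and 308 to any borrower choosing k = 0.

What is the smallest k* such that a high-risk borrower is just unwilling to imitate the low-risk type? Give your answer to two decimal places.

A high-risk borrower choosing k = 0 receives 308.
Imitating at k* instead would pay 1460 at cost 258·k*, netting 1460 − 258·k*.
Indifference: 308 = 1460 − 258·k*, so k* = (1460 − 308) / 258 ≈ 4.47.
At k* the high-risk type's incentive constraint just binds; the low-risk type strictly prefers k* since its per-unit cost is lower.

4.47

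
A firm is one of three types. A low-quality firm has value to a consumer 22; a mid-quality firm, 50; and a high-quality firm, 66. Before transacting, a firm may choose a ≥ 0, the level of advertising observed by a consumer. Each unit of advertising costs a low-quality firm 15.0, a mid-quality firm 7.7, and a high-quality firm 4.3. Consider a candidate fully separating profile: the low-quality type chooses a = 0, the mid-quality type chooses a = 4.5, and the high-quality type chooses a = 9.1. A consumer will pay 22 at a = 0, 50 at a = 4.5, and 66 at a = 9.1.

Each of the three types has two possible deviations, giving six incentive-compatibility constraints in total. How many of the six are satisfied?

4

High-quality (own payoff 66 − 4.3×9.1 = 26.87): to a=0 gives 22 → no gain ✓; to a=4.5 gives 50 − 4.3×4.5 = 30.65 → profitable ✗.
Low-quality (own payoff 22): to a=4.5 gives 50 − 15.0×4.5 = -17.5 → no gain ✓; to a=9.1 gives 66 − 15.0×9.1 = -70.5 → no gain ✓.
Mid-quality (own payoff 50 − 7.7×4.5 = 15.35): to a=0 gives 22 → profitable ✗; to a=9.1 gives 66 − 7.7×9.1 = -4.07 → no gain ✓.
4 of the 6 constraints hold; not an equilibrium.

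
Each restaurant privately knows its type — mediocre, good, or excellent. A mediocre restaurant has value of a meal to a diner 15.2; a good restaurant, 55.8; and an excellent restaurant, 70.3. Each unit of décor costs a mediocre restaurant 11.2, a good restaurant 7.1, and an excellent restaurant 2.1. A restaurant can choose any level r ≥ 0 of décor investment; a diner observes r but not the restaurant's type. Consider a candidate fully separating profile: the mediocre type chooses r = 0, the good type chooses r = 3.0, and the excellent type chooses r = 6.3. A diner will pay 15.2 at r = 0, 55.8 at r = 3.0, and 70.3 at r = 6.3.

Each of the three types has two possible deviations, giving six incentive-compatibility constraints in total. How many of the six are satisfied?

5

Excellent (own payoff 70.3 − 2.1×6.3 = 57.07): to r=0 gives 15.2 → no gain ✓; to r=3.0 gives 55.8 − 2.1×3.0 = 49.5 → no gain ✓.
Good (own payoff 55.8 − 7.1×3.0 = 34.5): to r=0 gives 15.2 → no gain ✓; to r=6.3 gives 70.3 − 7.1×6.3 = 25.57 → no gain ✓.
Mediocre (own payoff 15.2): to r=3.0 gives 55.8 − 11.2×3.0 = 22.2 → profitable ✗; to r=6.3 gives 70.3 − 11.2×6.3 = -0.26 → no gain ✓.
5 of the 6 constraints hold; not an equilibrium.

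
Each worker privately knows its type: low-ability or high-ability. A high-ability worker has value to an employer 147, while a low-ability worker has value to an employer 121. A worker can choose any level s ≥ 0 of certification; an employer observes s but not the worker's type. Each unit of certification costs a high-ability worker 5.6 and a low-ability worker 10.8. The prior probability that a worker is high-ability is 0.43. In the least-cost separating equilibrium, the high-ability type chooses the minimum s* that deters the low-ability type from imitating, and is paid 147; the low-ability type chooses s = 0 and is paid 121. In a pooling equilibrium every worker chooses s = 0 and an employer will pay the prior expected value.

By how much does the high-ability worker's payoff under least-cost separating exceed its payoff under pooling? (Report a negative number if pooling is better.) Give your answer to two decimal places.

1.34

Least-cost separating signal: s* solves 121 = 147 − 10.8·s*, so s* = (147 − 121)/10.8 ≈ 2.4074.
High-ability type's separating payoff: 147 − 5.6 × s* = 147 − 5.6 × (147 − 121)/10.8 = 147 − 145.6/10.8 ≈ 133.5185.
Pooling payoff: 0.43 × 147 + 0.57 × 121 = 132.18.
Difference: 133.5185 − 132.18 = 1.3385, i.e. 1.34 to two decimal places.
The high-ability type prefers to separate.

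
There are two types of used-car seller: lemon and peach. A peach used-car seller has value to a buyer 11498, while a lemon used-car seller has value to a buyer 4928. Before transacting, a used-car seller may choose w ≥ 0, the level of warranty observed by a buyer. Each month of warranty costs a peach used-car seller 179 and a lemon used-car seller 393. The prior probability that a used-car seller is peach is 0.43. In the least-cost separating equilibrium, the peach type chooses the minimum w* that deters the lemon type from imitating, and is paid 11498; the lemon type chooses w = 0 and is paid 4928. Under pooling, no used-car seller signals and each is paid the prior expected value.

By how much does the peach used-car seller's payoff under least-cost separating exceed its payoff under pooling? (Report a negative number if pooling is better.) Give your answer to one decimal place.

752.5

Least-cost separating signal: w* solves 4928 = 11498 − 393·w*, so w* = (11498 − 4928)/393 ≈ 16.7176.
Peach type's separating payoff: 11498 − 179 × w* = 11498 − 179 × (11498 − 4928)/393 = 11498 − 1176030/393 ≈ 8505.557.
Pooling payoff: 0.43 × 11498 + 0.57 × 4928 = 7753.1.
Difference: 8505.557 − 7753.1 = 752.457, i.e. 752.5 to one decimal place.
The peach type prefers to separate.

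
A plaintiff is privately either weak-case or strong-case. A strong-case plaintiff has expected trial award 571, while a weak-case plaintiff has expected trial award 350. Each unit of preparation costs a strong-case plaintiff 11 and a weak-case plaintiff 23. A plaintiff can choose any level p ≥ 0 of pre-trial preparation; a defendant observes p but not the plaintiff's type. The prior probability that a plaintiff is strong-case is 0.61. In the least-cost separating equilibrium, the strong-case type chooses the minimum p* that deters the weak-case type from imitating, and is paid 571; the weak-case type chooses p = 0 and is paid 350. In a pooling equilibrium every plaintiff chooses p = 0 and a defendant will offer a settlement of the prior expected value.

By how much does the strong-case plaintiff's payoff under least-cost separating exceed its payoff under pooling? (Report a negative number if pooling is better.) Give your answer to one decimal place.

Least-cost separating signal: p* solves 350 = 571 − 23·p*, so p* = (571 − 350)/23 ≈ 9.6087.
Strong-case type's separating payoff: 571 − 11 × p* = 571 − 11 × (571 − 350)/23 = 571 − 2431/23 ≈ 465.304.
Pooling payoff: 0.61 × 571 + 0.39 × 350 = 484.81.
Difference: 465.304 − 484.81 = -19.506, i.e. -19.5 to one decimal place.
The strong-case type would prefer the pooling outcome.

-19.5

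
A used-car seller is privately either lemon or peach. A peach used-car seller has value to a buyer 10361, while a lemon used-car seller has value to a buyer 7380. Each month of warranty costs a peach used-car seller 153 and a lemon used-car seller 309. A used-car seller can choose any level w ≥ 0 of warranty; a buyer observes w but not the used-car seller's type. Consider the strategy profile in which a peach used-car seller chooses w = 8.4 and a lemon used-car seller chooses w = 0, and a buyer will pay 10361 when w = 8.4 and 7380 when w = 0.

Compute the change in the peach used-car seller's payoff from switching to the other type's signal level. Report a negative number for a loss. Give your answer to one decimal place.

Playing w = 8.4 the peach used-car seller receives 10361 − 153 × 8.4 = 9075.8.
Deviating to w = 0 yields 7380 instead.
Gain from deviating: 7380 − 9075.8 = -1695.8.
The gain is negative, so the peach type's incentive-compatibility constraint is satisfied.

-1695.8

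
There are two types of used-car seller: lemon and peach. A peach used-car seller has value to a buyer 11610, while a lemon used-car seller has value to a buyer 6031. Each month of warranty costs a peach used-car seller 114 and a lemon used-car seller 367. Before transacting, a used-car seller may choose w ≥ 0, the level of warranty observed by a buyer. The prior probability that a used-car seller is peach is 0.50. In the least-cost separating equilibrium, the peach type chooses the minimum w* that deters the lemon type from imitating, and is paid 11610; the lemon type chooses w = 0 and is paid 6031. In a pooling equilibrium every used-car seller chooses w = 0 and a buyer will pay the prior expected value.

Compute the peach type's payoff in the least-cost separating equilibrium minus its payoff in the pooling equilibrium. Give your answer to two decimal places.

1056.51

Least-cost separating signal: w* solves 6031 = 11610 − 367·w*, so w* = (11610 − 6031)/367 ≈ 15.2016.
Peach type's separating payoff: 11610 − 114 × w* = 11610 − 114 × (11610 − 6031)/367 = 11610 − 636006/367 ≈ 9877.0136.
Pooling payoff: 0.50 × 11610 + 0.50 × 6031 = 8820.5.
Difference: 9877.0136 − 8820.5 = 1056.5136, i.e. 1056.51 to two decimal places.
The peach type prefers to separate.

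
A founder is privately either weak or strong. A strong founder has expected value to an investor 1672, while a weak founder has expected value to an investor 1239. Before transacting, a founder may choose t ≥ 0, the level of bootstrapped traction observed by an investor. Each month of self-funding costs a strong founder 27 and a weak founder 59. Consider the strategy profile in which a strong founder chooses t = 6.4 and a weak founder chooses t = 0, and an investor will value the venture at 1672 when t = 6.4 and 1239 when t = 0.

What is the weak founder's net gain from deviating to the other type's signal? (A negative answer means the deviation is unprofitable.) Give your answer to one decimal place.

55.4

Playing t = 0 the weak founder receives 1239.
Deviating to t = 6.4 brings payment 1672 at cost 59 × 6.4 = 377.6, netting 1294.4.
Gain from deviating: 1294.4 − 1239 = 55.4.
The gain is positive, so the weak type's incentive-compatibility constraint is violated — this profile is not a separating equilibrium.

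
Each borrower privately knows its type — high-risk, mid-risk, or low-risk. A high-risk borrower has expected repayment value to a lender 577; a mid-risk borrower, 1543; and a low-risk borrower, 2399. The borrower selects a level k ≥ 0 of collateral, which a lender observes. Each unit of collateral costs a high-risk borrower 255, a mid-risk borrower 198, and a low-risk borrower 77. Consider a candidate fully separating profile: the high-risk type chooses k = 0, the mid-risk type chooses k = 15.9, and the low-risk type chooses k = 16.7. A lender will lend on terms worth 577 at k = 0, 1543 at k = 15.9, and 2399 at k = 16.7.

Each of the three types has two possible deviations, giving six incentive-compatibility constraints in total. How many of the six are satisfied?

High-risk (own payoff 577): to k=15.9 gives 1543 − 255×15.9 = -2511.5 → no gain ✓; to k=16.7 gives 2399 − 255×16.7 = -1859.5 → no gain ✓.
Mid-risk (own payoff 1543 − 198×15.9 = -1605.2): to k=0 gives 577 → profitable ✗; to k=16.7 gives 2399 − 198×16.7 = -907.6 → profitable ✗.
Low-risk (own payoff 2399 − 77×16.7 = 1113.1): to k=0 gives 577 → no gain ✓; to k=15.9 gives 1543 − 77×15.9 = 318.7 → no gain ✓.
4 of the 6 constraints hold; not an equilibrium.

4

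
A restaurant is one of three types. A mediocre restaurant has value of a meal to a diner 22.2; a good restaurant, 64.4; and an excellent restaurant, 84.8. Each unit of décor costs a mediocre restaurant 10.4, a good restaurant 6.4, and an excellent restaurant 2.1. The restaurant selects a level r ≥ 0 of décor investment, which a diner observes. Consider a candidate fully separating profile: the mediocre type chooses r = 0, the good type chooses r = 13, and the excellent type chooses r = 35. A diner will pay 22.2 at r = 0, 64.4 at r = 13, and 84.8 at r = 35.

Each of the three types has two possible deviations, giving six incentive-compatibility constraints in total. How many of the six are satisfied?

3

Mediocre (own payoff 22.2): to r=13 gives 64.4 − 10.4×13 = -70.8 → no gain ✓; to r=35 gives 84.8 − 10.4×35 = -279.2 → no gain ✓.
Excellent (own payoff 84.8 − 2.1×35 = 11.3): to r=0 gives 22.2 → profitable ✗; to r=13 gives 64.4 − 2.1×13 = 37.1 → profitable ✗.
Good (own payoff 64.4 − 6.4×13 = -18.8): to r=0 gives 22.2 → profitable ✗; to r=35 gives 84.8 − 6.4×35 = -139.2 → no gain ✓.
3 of the 6 constraints hold; not an equilibrium.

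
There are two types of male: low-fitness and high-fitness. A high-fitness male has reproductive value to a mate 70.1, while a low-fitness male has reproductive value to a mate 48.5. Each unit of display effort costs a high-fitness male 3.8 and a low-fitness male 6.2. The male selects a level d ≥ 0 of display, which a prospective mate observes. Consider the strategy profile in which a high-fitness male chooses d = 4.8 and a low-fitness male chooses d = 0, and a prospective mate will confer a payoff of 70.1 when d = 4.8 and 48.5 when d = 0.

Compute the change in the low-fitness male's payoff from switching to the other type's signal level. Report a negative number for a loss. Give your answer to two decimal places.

-8.16

Playing d = 0 the low-fitness male receives 48.5.
Deviating to d = 4.8 brings payment 70.1 at cost 6.2 × 4.8 = 29.76, netting 40.34.
Gain from deviating: 40.34 − 48.5 = -8.16.
The gain is negative, so the low-fitness type's incentive-compatibility constraint is satisfied.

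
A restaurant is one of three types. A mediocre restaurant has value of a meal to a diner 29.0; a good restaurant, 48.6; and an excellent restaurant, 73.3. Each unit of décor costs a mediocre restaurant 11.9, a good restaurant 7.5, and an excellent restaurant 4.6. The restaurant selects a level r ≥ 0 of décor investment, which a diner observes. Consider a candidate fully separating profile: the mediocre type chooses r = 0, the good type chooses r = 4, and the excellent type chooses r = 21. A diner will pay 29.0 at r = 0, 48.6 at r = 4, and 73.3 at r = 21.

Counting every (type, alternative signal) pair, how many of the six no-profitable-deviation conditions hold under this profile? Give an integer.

3

Good (own payoff 48.6 − 7.5×4 = 18.6): to r=0 gives 29.0 → profitable ✗; to r=21 gives 73.3 − 7.5×21 = -84.2 → no gain ✓.
Excellent (own payoff 73.3 − 4.6×21 = -23.3): to r=0 gives 29.0 → profitable ✗; to r=4 gives 48.6 − 4.6×4 = 30.2 → profitable ✗.
Mediocre (own payoff 29.0): to r=4 gives 48.6 − 11.9×4 = 1 → no gain ✓; to r=21 gives 73.3 − 11.9×21 = -176.6 → no gain ✓.
3 of the 6 constraints hold; not an equilibrium.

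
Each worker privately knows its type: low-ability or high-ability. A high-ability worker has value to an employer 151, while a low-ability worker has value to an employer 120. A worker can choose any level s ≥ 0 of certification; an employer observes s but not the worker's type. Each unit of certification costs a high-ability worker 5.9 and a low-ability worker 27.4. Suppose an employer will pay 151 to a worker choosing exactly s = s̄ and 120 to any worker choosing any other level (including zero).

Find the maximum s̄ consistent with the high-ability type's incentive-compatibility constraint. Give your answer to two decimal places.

Choosing s̄ yields the high-ability type 151 − 5.9·s̄; choosing zero yields 120.
The high-ability type is indifferent at 151 − 5.9·s̄ = 120, i.e. s̄ = (151 − 120) / 5.9 ≈ 5.25.
For any s̄ above 5.25 the high-ability type would rather pool at zero, so separation collapses.

5.25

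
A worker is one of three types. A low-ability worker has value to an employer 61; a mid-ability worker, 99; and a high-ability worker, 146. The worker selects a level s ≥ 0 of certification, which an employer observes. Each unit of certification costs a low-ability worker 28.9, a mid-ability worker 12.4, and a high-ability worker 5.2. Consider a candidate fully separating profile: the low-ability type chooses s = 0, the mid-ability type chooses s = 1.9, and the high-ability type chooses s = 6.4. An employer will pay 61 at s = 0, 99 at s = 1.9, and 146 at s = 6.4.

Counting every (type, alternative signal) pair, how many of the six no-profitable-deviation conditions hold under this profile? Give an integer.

Low-ability (own payoff 61): to s=1.9 gives 99 − 28.9×1.9 = 44.09 → no gain ✓; to s=6.4 gives 146 − 28.9×6.4 = -38.96 → no gain ✓.
Mid-ability (own payoff 99 − 12.4×1.9 = 75.44): to s=0 gives 61 → no gain ✓; to s=6.4 gives 146 − 12.4×6.4 = 66.64 → no gain ✓.
High-ability (own payoff 146 − 5.2×6.4 = 112.72): to s=0 gives 61 → no gain ✓; to s=1.9 gives 99 − 5.2×1.9 = 89.12 → no gain ✓.
6 of the 6 constraints hold; this profile is a separating equilibrium.

6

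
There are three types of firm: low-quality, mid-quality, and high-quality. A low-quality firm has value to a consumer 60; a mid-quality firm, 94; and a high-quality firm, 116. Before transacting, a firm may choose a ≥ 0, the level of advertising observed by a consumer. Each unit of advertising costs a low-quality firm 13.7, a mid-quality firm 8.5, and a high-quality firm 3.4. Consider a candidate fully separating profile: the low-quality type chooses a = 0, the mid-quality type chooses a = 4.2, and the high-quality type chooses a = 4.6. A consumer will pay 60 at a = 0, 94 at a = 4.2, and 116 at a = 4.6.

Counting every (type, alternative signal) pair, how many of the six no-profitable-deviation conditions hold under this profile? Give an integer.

4

Mid-quality (own payoff 94 − 8.5×4.2 = 58.3): to a=0 gives 60 → profitable ✗; to a=4.6 gives 116 − 8.5×4.6 = 76.9 → profitable ✗.
Low-quality (own payoff 60): to a=4.2 gives 94 − 13.7×4.2 = 36.46 → no gain ✓; to a=4.6 gives 116 − 13.7×4.6 = 52.98 → no gain ✓.
High-quality (own payoff 116 − 3.4×4.6 = 100.36): to a=0 gives 60 → no gain ✓; to a=4.2 gives 94 − 3.4×4.2 = 79.72 → no gain ✓.
4 of the 6 constraints hold; not an equilibrium.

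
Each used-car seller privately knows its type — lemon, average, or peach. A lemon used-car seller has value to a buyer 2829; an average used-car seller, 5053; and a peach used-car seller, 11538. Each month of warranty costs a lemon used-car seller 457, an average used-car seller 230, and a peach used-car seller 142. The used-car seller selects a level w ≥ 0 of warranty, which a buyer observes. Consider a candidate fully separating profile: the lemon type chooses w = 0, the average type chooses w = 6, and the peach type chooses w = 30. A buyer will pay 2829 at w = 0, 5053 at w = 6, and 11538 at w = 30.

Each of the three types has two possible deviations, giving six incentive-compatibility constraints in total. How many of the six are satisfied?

Lemon (own payoff 2829): to w=6 gives 5053 − 457×6 = 2311 → no gain ✓; to w=30 gives 11538 − 457×30 = -2172 → no gain ✓.
Average (own payoff 5053 − 230×6 = 3673): to w=0 gives 2829 → no gain ✓; to w=30 gives 11538 − 230×30 = 4638 → profitable ✗.
Peach (own payoff 11538 − 142×30 = 7278): to w=0 gives 2829 → no gain ✓; to w=6 gives 5053 − 142×6 = 4201 → no gain ✓.
5 of the 6 constraints hold; not an equilibrium.

5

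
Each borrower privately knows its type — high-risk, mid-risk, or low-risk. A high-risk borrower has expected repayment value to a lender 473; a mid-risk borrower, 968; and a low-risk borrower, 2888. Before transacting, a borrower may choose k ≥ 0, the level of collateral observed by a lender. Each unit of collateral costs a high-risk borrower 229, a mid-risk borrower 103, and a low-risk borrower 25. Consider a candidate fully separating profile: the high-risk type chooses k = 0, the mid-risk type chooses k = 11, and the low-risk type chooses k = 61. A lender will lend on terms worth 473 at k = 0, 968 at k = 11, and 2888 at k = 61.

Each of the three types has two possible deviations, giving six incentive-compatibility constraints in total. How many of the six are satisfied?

High-risk (own payoff 473): to k=11 gives 968 − 229×11 = -1551 → no gain ✓; to k=61 gives 2888 − 229×61 = -11081 → no gain ✓.
Mid-risk (own payoff 968 − 103×11 = -165): to k=0 gives 473 → profitable ✗; to k=61 gives 2888 − 103×61 = -3395 → no gain ✓.
Low-risk (own payoff 2888 − 25×61 = 1363): to k=0 gives 473 → no gain ✓; to k=11 gives 968 − 25×11 = 693 → no gain ✓.
5 of the 6 constraints hold; not an equilibrium.

5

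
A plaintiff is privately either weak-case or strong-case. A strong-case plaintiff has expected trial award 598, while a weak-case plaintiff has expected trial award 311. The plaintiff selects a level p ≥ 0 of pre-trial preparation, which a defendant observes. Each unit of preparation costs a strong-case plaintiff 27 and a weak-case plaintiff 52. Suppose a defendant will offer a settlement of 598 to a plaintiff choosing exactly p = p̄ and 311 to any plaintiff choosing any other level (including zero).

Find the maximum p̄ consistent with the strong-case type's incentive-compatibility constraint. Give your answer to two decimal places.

10.63

Choosing p̄ yields the strong-case type 598 − 27·p̄; choosing zero yields 311.
The strong-case type is indifferent at 598 − 27·p̄ = 311, i.e. p̄ = (598 − 311) / 27 ≈ 10.63.
For any p̄ above 10.63 the strong-case type would rather pool at zero, so separation collapses.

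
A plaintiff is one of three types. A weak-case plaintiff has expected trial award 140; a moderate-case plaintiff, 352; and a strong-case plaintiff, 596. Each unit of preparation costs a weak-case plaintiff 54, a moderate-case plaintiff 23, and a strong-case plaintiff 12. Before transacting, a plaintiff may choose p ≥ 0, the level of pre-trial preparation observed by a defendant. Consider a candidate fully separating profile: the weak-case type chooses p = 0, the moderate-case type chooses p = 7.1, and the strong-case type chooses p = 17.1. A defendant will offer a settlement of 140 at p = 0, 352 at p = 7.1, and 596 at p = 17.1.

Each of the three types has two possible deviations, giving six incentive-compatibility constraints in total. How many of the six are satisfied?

Strong-case (own payoff 596 − 12×17.1 = 390.8): to p=0 gives 140 → no gain ✓; to p=7.1 gives 352 − 12×7.1 = 266.8 → no gain ✓.
Moderate-case (own payoff 352 − 23×7.1 = 188.7): to p=0 gives 140 → no gain ✓; to p=17.1 gives 596 − 23×17.1 = 202.7 → profitable ✗.
Weak-case (own payoff 140): to p=7.1 gives 352 − 54×7.1 = -31.4 → no gain ✓; to p=17.1 gives 596 − 54×17.1 = -327.4 → no gain ✓.
5 of the 6 constraints hold; not an equilibrium.

5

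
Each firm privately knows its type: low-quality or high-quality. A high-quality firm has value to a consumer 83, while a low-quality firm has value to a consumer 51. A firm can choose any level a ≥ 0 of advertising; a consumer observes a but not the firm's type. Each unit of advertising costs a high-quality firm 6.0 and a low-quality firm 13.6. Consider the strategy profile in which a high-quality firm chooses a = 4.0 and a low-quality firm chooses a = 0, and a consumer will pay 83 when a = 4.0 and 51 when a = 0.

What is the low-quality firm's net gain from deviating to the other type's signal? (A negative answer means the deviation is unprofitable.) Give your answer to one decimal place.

Playing a = 0 the low-quality firm receives 51.
Deviating to a = 4.0 brings payment 83 at cost 13.6 × 4.0 = 54.4, netting 28.6.
Gain from deviating: 28.6 − 51 = -22.4.
The gain is negative, so the low-quality type's incentive-compatibility constraint is satisfied.

-22.4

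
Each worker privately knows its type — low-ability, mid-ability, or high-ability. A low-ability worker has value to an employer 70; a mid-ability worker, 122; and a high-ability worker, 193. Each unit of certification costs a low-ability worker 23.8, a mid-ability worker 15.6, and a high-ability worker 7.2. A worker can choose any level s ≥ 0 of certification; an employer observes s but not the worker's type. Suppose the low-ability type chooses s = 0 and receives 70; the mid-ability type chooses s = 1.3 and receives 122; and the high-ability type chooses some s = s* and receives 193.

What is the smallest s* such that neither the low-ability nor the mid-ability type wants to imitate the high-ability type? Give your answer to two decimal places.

5.85

Low-ability type (on-path payoff 70) won't mimic when 70 ≥ 193 − 23.8·s*, i.e. s* ≥ 5.17.
Mid-ability type (on-path payoff 122 − 15.6×1.3 = 101.72) won't mimic when 101.72 ≥ 193 − 15.6·s*, i.e. s* ≥ 5.85.
Both must hold, so s* = max(5.17, 5.85) = 5.85. The mid-ability type's constraint binds.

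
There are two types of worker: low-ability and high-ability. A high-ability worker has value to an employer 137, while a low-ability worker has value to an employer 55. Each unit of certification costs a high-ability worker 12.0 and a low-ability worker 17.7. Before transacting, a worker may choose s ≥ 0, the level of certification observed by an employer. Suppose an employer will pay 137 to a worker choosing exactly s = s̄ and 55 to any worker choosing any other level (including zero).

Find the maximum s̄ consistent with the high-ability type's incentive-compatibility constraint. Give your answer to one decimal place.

Choosing s̄ yields the high-ability type 137 − 12.0·s̄; choosing zero yields 55.
The high-ability type is indifferent at 137 − 12.0·s̄ = 55, i.e. s̄ = (137 − 55) / 12.0 ≈ 6.8.
For any s̄ above 6.8 the high-ability type would rather pool at zero, so separation collapses.

6.8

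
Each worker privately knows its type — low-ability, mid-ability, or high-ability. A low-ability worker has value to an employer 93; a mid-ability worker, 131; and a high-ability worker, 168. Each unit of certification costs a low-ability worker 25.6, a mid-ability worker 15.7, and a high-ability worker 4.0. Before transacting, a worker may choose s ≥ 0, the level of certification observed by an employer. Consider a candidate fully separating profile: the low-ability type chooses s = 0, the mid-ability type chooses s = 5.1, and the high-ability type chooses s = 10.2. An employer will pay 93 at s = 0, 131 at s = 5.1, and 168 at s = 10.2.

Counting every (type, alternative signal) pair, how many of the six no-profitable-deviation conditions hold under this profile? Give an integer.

5

High-ability (own payoff 168 − 4.0×10.2 = 127.2): to s=0 gives 93 → no gain ✓; to s=5.1 gives 131 − 4.0×5.1 = 110.6 → no gain ✓.
Mid-ability (own payoff 131 − 15.7×5.1 = 50.93): to s=0 gives 93 → profitable ✗; to s=10.2 gives 168 − 15.7×10.2 = 7.86 → no gain ✓.
Low-ability (own payoff 93): to s=5.1 gives 131 − 25.6×5.1 = 0.44 → no gain ✓; to s=10.2 gives 168 − 25.6×10.2 = -93.12 → no gain ✓.
5 of the 6 constraints hold; not an equilibrium.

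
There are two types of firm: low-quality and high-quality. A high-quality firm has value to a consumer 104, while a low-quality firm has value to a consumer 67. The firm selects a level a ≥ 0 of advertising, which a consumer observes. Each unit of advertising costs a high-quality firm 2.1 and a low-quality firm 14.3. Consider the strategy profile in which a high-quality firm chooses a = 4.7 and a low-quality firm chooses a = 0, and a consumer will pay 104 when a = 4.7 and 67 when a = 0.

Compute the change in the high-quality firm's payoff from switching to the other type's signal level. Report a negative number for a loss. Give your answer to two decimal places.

Playing a = 4.7 the high-quality firm receives 104 − 2.1 × 4.7 = 94.13.
Deviating to a = 0 yields 67 instead.
Gain from deviating: 67 − 94.13 = -27.13.
The gain is negative, so the high-quality type's incentive-compatibility constraint is satisfied.

-27.13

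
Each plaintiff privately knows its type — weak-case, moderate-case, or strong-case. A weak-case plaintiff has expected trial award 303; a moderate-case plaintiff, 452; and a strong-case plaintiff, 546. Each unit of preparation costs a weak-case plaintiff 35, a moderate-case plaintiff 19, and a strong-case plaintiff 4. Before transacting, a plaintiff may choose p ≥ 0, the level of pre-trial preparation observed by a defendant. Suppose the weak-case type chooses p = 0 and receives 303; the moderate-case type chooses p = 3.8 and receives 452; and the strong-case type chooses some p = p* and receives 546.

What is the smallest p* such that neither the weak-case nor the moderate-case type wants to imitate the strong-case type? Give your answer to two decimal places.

8.75

Weak-case type (on-path payoff 303) won't mimic when 303 ≥ 546 − 35·p*, i.e. p* ≥ 6.94.
Moderate-case type (on-path payoff 452 − 19×3.8 = 379.8) won't mimic when 379.8 ≥ 546 − 19·p*, i.e. p* ≥ 8.75.
Both must hold, so p* = max(6.94, 8.75) = 8.75. The moderate-case type's constraint binds.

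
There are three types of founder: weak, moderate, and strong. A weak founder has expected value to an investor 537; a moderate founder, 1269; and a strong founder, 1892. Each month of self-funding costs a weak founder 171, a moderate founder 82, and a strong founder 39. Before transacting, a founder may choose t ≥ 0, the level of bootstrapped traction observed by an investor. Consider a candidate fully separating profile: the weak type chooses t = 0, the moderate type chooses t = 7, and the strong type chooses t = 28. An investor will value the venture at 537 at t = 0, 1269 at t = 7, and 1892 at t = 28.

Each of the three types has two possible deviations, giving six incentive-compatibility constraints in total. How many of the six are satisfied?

Strong (own payoff 1892 − 39×28 = 800): to t=0 gives 537 → no gain ✓; to t=7 gives 1269 − 39×7 = 996 → profitable ✗.
Weak (own payoff 537): to t=7 gives 1269 − 171×7 = 72 → no gain ✓; to t=28 gives 1892 − 171×28 = -2896 → no gain ✓.
Moderate (own payoff 1269 − 82×7 = 695): to t=0 gives 537 → no gain ✓; to t=28 gives 1892 − 82×28 = -404 → no gain ✓.
5 of the 6 constraints hold; not an equilibrium.

5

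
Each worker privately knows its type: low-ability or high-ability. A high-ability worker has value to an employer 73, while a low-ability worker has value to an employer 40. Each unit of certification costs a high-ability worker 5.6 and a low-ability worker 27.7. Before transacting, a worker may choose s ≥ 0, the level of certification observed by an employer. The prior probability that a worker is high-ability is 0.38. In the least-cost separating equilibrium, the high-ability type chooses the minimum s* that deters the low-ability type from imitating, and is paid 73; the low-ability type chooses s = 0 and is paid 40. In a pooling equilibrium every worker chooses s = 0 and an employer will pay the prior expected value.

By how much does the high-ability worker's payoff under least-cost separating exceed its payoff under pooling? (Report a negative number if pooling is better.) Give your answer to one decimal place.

Least-cost separating signal: s* solves 40 = 73 − 27.7·s*, so s* = (73 − 40)/27.7 ≈ 1.1913.
High-ability type's separating payoff: 73 − 5.6 × s* = 73 − 5.6 × (73 − 40)/27.7 = 73 − 184.8/27.7 ≈ 66.329.
Pooling payoff: 0.38 × 73 + 0.62 × 40 = 52.54.
Difference: 66.329 − 52.54 = 13.789, i.e. 13.8 to one decimal place.
The high-ability type prefers to separate.

13.8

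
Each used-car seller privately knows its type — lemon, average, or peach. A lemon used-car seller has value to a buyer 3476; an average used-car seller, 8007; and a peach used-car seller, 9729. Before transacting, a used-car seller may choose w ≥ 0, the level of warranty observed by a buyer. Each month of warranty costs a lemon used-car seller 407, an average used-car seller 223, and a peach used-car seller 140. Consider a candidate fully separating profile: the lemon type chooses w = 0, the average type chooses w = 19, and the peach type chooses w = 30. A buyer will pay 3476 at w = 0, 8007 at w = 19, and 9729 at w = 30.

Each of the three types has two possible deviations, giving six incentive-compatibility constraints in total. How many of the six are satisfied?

6

Average (own payoff 8007 − 223×19 = 3770): to w=0 gives 3476 → no gain ✓; to w=30 gives 9729 − 223×30 = 3039 → no gain ✓.
Peach (own payoff 9729 − 140×30 = 5529): to w=0 gives 3476 → no gain ✓; to w=19 gives 8007 − 140×19 = 5347 → no gain ✓.
Lemon (own payoff 3476): to w=19 gives 8007 − 407×19 = 274 → no gain ✓; to w=30 gives 9729 − 407×30 = -2481 → no gain ✓.
6 of the 6 constraints hold; this profile is a separating equilibrium.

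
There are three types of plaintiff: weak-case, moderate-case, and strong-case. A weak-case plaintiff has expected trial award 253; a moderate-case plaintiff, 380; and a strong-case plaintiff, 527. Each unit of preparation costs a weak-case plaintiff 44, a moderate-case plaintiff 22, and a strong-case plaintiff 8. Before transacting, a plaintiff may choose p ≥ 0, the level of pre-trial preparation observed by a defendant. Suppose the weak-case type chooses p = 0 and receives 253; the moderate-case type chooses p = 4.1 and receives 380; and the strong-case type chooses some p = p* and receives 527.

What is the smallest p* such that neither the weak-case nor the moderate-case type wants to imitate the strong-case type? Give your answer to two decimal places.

10.78

Weak-case type (on-path payoff 253) won't mimic when 253 ≥ 527 − 44·p*, i.e. p* ≥ 6.23.
Moderate-case type (on-path payoff 380 − 22×4.1 = 289.8) won't mimic when 289.8 ≥ 527 − 22·p*, i.e. p* ≥ 10.78.
Both must hold, so p* = max(6.23, 10.78) = 10.78. The moderate-case type's constraint binds.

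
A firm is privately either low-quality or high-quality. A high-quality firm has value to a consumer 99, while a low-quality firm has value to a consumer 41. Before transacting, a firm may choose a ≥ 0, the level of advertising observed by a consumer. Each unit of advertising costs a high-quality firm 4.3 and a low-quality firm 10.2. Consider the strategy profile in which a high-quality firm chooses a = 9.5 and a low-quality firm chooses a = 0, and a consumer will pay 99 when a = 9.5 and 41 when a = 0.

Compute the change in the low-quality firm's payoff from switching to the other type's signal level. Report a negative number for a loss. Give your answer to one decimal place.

Playing a = 0 the low-quality firm receives 41.
Deviating to a = 9.5 brings payment 99 at cost 10.2 × 9.5 = 96.9, netting 2.1.
Gain from deviating: 2.1 − 41 = -38.9.
The gain is negative, so the low-quality type's incentive-compatibility constraint is satisfied.

-38.9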